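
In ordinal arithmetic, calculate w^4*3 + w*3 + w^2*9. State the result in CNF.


Ordinal addition (w^4*3 + w*3) + w^2*9:
alpha's leading term has exponent 4 > beta's exponent 2, so it survives.
alpha's tail term has exponent 1 < beta's exponent 2, so it is absorbed by beta.
In ordinal addition, any term followed by a strictly larger-exponent term is absorbed.
Result = w^4*3 + w^2*9

w^4*3 + w^2*9


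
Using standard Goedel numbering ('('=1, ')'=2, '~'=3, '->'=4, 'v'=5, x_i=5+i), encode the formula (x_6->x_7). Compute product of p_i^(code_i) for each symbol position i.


Formula: (x_6->x_7)
Symbol codes: [1, 11, 4, 12, 2]
Primes: [2, 3, 5, 7, 11]
p_1^1 = 2^1 = 2
p_2^11 = 3^11 = 177147
p_3^4 = 5^4 = 625
p_4^12 = 7^12 = 13841287201
p_5^2 = 11^2 = 121
Product = 370856303699076483750

370856303699076483750


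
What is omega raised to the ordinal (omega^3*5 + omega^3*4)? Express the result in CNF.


omega^(omega^3*5 + omega^3*4):
Both terms of the exponent have the same exponent 3, so they merge: omega^3*5 + omega^3*4 = omega^3*(5+4) = omega^3*9.
omega raised to a CNF ordinal is a single CNF term: Result = omega^(omega^3*9)

omega^(omega^3*9)


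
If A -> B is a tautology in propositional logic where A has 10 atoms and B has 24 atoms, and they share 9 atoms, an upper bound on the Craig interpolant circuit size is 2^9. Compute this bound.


Shared atoms = 9
Craig interpolant size bound = 2^9
= 512

512


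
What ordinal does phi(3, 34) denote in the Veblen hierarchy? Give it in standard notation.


phi(3, 34):
phi(3, beta) = eta_beta (the beta-th eta number, fixed point of zeta).
phi(3, 34) = eta_34

eta_34


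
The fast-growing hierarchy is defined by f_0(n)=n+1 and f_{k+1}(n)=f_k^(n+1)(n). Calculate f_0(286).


f_0(286) = 286 + 1 = 287

287


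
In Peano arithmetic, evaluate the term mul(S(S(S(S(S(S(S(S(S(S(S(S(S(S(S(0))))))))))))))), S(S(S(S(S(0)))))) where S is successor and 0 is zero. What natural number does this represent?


mul(S^15(0), S^5(0)):
S^15(0) = 15
S^5(0) = 5
15 * 5 = 75

75


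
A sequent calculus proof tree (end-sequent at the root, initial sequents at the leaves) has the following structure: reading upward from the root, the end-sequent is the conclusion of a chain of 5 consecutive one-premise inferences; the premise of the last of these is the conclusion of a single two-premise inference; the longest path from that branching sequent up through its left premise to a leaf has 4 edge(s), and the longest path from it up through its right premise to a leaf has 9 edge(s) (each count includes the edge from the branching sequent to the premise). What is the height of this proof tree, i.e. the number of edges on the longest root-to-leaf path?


Longest path through the left premise: 4 edges (measured from the branching sequent)
Longest path through the right premise: 9 edges
Height of the subtree rooted at the branching sequent: max(4, 9) = 9
The branching sequent sits 5 edges above the root (the chain of one-premise inferences), so height = 9 + 5 = 14

14


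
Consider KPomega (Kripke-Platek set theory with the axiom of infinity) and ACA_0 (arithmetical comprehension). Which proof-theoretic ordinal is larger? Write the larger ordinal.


Proof-theoretic ordinal of KPomega (Kripke-Platek set theory with the axiom of infinity): psi_0(epsilon_{Omega+1})
Proof-theoretic ordinal of ACA_0 (arithmetical comprehension): epsilon_0
Comparing: epsilon_0 < psi_0(epsilon_{Omega+1}).
The larger ordinal is psi_0(epsilon_{Omega+1}) (from KPomega (Kripke-Platek set theory with the axiom of infinity)).

psi_0(epsilon_{Omega+1})


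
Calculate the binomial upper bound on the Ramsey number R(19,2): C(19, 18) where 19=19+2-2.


R(19,2) <= C(19+2-2, 19-1) = C(19, 18)
C(19, 18) = 19! / (18! * 1!)
= 19

19


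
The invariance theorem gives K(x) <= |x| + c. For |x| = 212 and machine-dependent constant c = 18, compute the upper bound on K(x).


K(x) <= |x| + c = 212 + 18 = 230

230


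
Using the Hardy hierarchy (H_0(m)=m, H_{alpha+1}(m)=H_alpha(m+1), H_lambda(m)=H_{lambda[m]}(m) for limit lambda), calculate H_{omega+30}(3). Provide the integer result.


H_{omega+30}(3):
Unwind the 30 successor steps: H_{omega+30}(3) = H_omega(3+30) = H_omega(33).
H_omega(m) = H_m(m) = m + m = 2m.
Result = 2 * 33 = 66

66


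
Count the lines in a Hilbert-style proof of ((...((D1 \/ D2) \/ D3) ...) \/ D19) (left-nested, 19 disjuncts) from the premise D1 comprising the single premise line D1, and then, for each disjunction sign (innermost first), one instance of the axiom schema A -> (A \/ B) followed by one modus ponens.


Building the left-nested 19-ary disjunction from D1:
- 1 premise line (D1)
- 19 disjuncts means 18 disjunction signs; each needs 1 axiom instance + 1 MP = 2 lines: 2 * 18 = 36
Total = 1 + 36 = 37 lines.

37


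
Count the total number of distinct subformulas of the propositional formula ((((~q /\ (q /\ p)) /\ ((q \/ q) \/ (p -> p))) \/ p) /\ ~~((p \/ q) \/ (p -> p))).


Formula: ((((~q /\ (q /\ p)) /\ ((q \/ q) \/ (p -> p))) \/ p) /\ ~~((p \/ q) \/ (p -> p)))
Subformulas found:
  1. q
  2. p
  3. ~q
  4. (q /\ p)
  5. (p -> p)
  6. (p \/ q)
  7. (q \/ q)
  8. (~q /\ (q /\ p))
  9. ((q \/ q) \/ (p -> p))
  10. ((p \/ q) \/ (p -> p))
  11. ~((p \/ q) \/ (p -> p))
  12. ~~((p \/ q) \/ (p -> p))
  13. ((~q /\ (q /\ p)) /\ ((q \/ q) \/ (p -> p)))
  14. (((~q /\ (q /\ p)) /\ ((q \/ q) \/ (p -> p))) \/ p)
  15. ((((~q /\ (q /\ p)) /\ ((q \/ q) \/ (p -> p))) \/ p) /\ ~~((p \/ q) \/ (p -> p)))
Total distinct subformulas = 15

15


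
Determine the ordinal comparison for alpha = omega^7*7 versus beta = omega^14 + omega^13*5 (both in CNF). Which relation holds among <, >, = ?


Compare term by term from highest exponent:
alpha = omega^7*7
beta = omega^14 + omega^13*5
Term 1: alpha has omega^7*7, beta has omega^14*1
Term 2: alpha has omega^0*0, beta has omega^13*5
Result: alpha < beta

alpha < beta


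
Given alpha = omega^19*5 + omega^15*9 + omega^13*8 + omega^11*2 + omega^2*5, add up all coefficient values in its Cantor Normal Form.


CNF: omega^19*5 + omega^15*9 + omega^13*8 + omega^11*2 + omega^2*5
Coefficients: 5 + 9 + 8 + 2 + 5 = 29

29


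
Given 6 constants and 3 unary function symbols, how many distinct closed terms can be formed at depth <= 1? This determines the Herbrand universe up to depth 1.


Herbrand terms by depth:
Depth 0: 6 constants
Depth 1: 18 new terms (running total: 24)
Total distinct ground terms = 24

24


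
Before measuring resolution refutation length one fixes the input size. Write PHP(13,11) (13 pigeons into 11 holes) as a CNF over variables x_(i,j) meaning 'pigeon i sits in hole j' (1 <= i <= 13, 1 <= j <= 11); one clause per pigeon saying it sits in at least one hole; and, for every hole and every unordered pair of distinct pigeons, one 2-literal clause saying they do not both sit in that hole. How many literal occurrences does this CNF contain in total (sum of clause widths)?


PHP(13,11): 13 pigeons, 11 holes, 13*11 = 143 variables.
- pigeon clauses: one per pigeon -> 13 clauses of width 11 -> 143 literals
- hole clauses: 11 holes * C(13,2) = 11 * 78 -> 858 clauses of width 2 -> 1716 literals
Total literal occurrences = 143 + 1716 = 1859

1859


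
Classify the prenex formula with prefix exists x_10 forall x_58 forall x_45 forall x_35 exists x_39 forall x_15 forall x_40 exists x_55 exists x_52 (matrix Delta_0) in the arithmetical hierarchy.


Leading quantifier is exists, so the class is Sigma.
Number of quantifier blocks = alternations + 1 = 4 + 1 = 5.
Classification: Sigma_5

Sigma_5


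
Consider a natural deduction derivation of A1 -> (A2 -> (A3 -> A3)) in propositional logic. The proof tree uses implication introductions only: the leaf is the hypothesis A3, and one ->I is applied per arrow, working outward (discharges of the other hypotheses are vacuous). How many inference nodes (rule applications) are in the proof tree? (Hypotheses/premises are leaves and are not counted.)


The formula has 3 arrows (->); its innermost consequent A3 is one of the antecedents,
so the proof starts from the hypothesis leaf A3 (not a rule application) and closes one arrow per ->I.
Building A1 -> (A2 -> (A3 -> A3)) therefore takes 3 nested implication introductions.
Total inference nodes = 3

3


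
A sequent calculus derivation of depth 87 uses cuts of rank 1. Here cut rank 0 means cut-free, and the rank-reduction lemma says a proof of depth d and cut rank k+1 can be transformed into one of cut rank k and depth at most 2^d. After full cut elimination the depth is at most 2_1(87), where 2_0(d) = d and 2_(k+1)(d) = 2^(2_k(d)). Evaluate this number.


Each rank reduction sends depth d to at most 2^d; cut rank r needs r reductions.
2_0(87) = 87
2_1(87) = 2^87 = 154742504910672534362390528
Cut-free depth bound = 154742504910672534362390528

154742504910672534362390528


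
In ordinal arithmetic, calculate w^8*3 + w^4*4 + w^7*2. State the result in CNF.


Ordinal addition (w^8*3 + w^4*4) + w^7*2:
alpha's leading term has exponent 8 > beta's exponent 7, so it survives.
alpha's tail term has exponent 4 < beta's exponent 7, so it is absorbed by beta.
In ordinal addition, any term followed by a strictly larger-exponent term is absorbed.
Result = w^8*3 + w^7*2

w^8*3 + w^7*2


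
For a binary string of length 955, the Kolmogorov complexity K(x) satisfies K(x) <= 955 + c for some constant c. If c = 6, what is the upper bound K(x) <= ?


K(x) <= |x| + c = 955 + 6 = 961

961


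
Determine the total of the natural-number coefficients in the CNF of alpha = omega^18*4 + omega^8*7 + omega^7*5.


CNF: omega^18*4 + omega^8*7 + omega^7*5
Coefficients: 4 + 7 + 5 = 16

16


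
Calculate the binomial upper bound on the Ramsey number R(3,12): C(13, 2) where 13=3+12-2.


R(3,12) <= C(3+12-2, 3-1) = C(13, 2)
C(13, 2) = 13! / (2! * 11!)
= 78

78


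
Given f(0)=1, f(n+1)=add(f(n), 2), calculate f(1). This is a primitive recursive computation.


f(0) = 1
f(1) = add(f(0), 2) = add(1, 2) = 3


3


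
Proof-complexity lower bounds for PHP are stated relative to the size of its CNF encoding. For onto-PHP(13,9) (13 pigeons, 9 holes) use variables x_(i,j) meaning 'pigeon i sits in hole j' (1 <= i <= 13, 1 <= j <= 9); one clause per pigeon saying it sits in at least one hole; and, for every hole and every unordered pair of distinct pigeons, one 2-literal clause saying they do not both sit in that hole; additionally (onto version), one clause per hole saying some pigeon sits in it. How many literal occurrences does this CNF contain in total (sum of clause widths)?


onto-PHP(13,9): 13 pigeons, 9 holes, 13*9 = 117 variables.
- pigeon clauses: one per pigeon -> 13 clauses of width 9 -> 117 literals
- hole clauses: 9 holes * C(13,2) = 9 * 78 -> 702 clauses of width 2 -> 1404 literals
- onto clauses: one per hole -> 9 clauses of width 13 -> 117 literals
Total literal occurrences = 117 + 1404 + 117 = 1638

1638


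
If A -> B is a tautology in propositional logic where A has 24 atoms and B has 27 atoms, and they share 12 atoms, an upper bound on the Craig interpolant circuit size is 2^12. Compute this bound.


Shared atoms = 12
Craig interpolant size bound = 2^12
= 4096

4096


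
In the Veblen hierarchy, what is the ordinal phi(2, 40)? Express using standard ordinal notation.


phi(2, 40):
phi(2, beta) = zeta_beta (the beta-th zeta number, fixed point of epsilon).
phi(2, 40) = zeta_40

zeta_40


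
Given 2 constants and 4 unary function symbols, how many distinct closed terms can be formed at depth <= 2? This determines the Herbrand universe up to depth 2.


Herbrand terms by depth:
Depth 0: 2 constants
Depth 1: 8 new terms (running total: 10)
Depth 2: 32 new terms (running total: 42)
Total distinct ground terms = 42

42


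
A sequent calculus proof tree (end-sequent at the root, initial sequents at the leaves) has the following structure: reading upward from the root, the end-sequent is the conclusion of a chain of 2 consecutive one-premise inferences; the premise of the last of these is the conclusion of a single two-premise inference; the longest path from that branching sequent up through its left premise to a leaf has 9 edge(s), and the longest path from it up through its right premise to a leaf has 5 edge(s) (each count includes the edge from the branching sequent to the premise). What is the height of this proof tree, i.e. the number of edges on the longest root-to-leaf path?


Longest path through the left premise: 9 edges (measured from the branching sequent)
Longest path through the right premise: 5 edges
Height of the subtree rooted at the branching sequent: max(9, 5) = 9
The branching sequent sits 2 edges above the root (the chain of one-premise inferences), so height = 9 + 2 = 11

11


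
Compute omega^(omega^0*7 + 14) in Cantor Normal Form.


omega^(omega^0*7 + 14):
omega^0 = 1, so the exponent is 7 + 14 = 21 (finite ordinal addition).
Result = omega^21, already a single CNF term.

omega^21


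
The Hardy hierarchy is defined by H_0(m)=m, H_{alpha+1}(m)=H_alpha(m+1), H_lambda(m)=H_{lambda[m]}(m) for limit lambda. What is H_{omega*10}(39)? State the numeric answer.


H_{omega*10}(39):
For the Hardy hierarchy, H_{omega*k}(n) = 2^k * n.
2^10 = 1024.
1024 * 39 = 39936

39936


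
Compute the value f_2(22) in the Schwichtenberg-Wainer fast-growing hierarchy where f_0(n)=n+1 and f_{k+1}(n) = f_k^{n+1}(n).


f_2(22) = f_1^23(22)
f_1(m) = 2m + 1.
Iterating: f_1^k(n) = 2^k*(n+1) - 1.
f_2(22) = 2^23*(22+1) - 1 = 8388608*23 - 1 = 192937983

192937983


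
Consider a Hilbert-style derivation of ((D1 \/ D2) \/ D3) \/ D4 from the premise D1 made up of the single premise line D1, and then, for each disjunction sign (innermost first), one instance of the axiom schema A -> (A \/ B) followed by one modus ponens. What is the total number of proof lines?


Building the left-nested 4-ary disjunction from D1:
- 1 premise line (D1)
- 4 disjuncts means 3 disjunction signs; each needs 1 axiom instance + 1 MP = 2 lines: 2 * 3 = 6
Total = 1 + 6 = 7 lines.

7


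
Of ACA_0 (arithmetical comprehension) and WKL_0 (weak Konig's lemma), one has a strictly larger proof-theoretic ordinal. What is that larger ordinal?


Proof-theoretic ordinal of ACA_0 (arithmetical comprehension): epsilon_0
Proof-theoretic ordinal of WKL_0 (weak Konig's lemma): omega^omega
Comparing: omega^omega < epsilon_0.
The larger ordinal is epsilon_0 (from ACA_0 (arithmetical comprehension)).

epsilon_0


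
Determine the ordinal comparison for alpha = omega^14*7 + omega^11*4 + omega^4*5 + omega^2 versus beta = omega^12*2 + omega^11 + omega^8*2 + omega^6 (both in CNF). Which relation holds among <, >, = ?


Compare term by term from highest exponent:
alpha = omega^14*7 + omega^11*4 + omega^4*5 + omega^2
beta = omega^12*2 + omega^11 + omega^8*2 + omega^6
Term 1: alpha has omega^14*7, beta has omega^12*2
Term 2: alpha has omega^11*4, beta has omega^11*1
Term 3: alpha has omega^4*5, beta has omega^8*2
Term 4: alpha has omega^2*1, beta has omega^6*1
Result: alpha > beta

alpha > beta


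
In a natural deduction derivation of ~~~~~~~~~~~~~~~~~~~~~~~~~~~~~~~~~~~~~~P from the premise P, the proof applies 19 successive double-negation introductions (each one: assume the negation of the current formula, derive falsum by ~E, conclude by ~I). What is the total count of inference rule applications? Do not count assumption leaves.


Each double-negation introduction (from C infer ~~C) uses 2 inference nodes: one ~E (C and ~C give falsum) and one ~I (discharge ~C).
19 double negations = 19 * 2 = 38 inference nodes.

38


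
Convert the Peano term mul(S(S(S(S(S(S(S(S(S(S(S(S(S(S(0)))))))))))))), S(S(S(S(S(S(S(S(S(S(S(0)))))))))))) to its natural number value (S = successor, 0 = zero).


mul(S^14(0), S^11(0)):
S^14(0) = 14
S^11(0) = 11
14 * 11 = 154

154


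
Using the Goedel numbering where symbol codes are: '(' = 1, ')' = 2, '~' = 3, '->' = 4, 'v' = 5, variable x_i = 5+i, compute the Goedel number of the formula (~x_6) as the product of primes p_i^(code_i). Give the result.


Formula: (~x_6)
Symbol codes: [1, 3, 11, 2]
Primes: [2, 3, 5, 7]
p_1^1 = 2^1 = 2
p_2^3 = 3^3 = 27
p_3^11 = 5^11 = 48828125
p_4^2 = 7^2 = 49
Product = 129199218750

129199218750


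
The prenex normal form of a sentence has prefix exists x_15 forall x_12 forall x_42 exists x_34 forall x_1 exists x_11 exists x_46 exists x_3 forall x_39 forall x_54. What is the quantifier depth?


Quantifier prefix has 10 quantifier symbols.
Quantifier depth = 10

10


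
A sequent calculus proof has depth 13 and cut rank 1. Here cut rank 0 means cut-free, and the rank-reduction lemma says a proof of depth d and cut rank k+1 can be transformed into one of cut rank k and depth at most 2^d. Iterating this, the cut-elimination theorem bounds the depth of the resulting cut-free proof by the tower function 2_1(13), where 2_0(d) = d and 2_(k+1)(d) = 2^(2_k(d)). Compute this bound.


Each rank reduction sends depth d to at most 2^d; cut rank r needs r reductions.
2_0(13) = 13
2_1(13) = 2^13 = 8192
Cut-free depth bound = 8192

8192


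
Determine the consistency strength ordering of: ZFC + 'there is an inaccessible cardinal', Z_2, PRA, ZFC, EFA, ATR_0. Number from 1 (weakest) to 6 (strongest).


Ordering by consistency strength:
1. EFA
2. PRA
3. ATR_0
4. Z_2
5. ZFC
6. ZFC + 'there is an inaccessible cardinal'


ZFC + 'there is an inaccessible cardinal'=6, Z_2=4, PRA=2, ZFC=5, EFA=1, ATR_0=3


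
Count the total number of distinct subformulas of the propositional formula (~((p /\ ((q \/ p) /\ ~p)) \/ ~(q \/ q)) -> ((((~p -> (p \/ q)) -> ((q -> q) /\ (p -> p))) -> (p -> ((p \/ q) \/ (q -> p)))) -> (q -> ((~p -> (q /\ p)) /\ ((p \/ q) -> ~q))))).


Formula: (~((p /\ ((q \/ p) /\ ~p)) \/ ~(q \/ q)) -> ((((~p -> (p \/ q)) -> ((q -> q) /\ (p -> p))) -> (p -> ((p \/ q) \/ (q -> p)))) -> (q -> ((~p -> (q /\ p)) /\ ((p \/ q) -> ~q)))))
Subformulas found:
  1. q
  2. p
  3. ~p
  4. ~q
  5. (q \/ p)
  6. (q /\ p)
  7. (q -> p)
  8. (p -> p)
  9. (q -> q)
  10. (p \/ q)
  11. (q \/ q)
  12. ~(q \/ q)
  13. ((q \/ p) /\ ~p)
  14. (~p -> (q /\ p))
  15. (~p -> (p \/ q))
  16. ((p \/ q) -> ~q)
  17. ((q -> q) /\ (p -> p))
  18. ((p \/ q) \/ (q -> p))
  19. (p /\ ((q \/ p) /\ ~p))
  20. (p -> ((p \/ q) \/ (q -> p)))
  21. ((p /\ ((q \/ p) /\ ~p)) \/ ~(q \/ q))
  22. ((~p -> (q /\ p)) /\ ((p \/ q) -> ~q))
  23. ~((p /\ ((q \/ p) /\ ~p)) \/ ~(q \/ q))
  24. ((~p -> (p \/ q)) -> ((q -> q) /\ (p -> p)))
  25. (q -> ((~p -> (q /\ p)) /\ ((p \/ q) -> ~q)))
  26. (((~p -> (p \/ q)) -> ((q -> q) /\ (p -> p))) -> (p -> ((p \/ q) \/ (q -> p))))
  27. ((((~p -> (p \/ q)) -> ((q -> q) /\ (p -> p))) -> (p -> ((p \/ q) \/ (q -> p)))) -> (q -> ((~p -> (q /\ p)) /\ ((p \/ q) -> ~q))))
  28. (~((p /\ ((q \/ p) /\ ~p)) \/ ~(q \/ q)) -> ((((~p -> (p \/ q)) -> ((q -> q) /\ (p -> p))) -> (p -> ((p \/ q) \/ (q -> p)))) -> (q -> ((~p -> (q /\ p)) /\ ((p \/ q) -> ~q)))))
Total distinct subformulas = 28

28


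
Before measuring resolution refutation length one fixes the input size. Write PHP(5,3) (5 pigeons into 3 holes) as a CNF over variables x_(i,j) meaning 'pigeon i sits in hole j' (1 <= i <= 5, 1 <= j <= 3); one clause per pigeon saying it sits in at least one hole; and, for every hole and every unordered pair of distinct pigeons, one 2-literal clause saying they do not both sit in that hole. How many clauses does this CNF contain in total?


PHP(5,3): 5 pigeons, 3 holes, 5*3 = 15 variables.
- pigeon clauses: one per pigeon -> 5 clauses
- hole clauses: 3 holes * C(5,2) = 3 * 10 -> 30 clauses
Total clauses = 5 + 30 = 35

35


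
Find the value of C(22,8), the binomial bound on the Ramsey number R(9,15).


R(9,15) <= C(9+15-2, 9-1) = C(22, 8)
C(22, 8) = 22! / (8! * 14!)
= 319770

319770


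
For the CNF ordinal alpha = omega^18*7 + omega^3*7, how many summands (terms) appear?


CNF: omega^18*7 + omega^3*7
Count the summands separated by '+':
  term 1: omega^18*7
  term 2: omega^3*7
Total terms = 2

2


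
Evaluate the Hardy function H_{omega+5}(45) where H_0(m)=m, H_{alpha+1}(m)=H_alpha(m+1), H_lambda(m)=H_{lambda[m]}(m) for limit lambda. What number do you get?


H_{omega+5}(45):
Unwind the 5 successor steps: H_{omega+5}(45) = H_omega(45+5) = H_omega(50).
H_omega(m) = H_m(m) = m + m = 2m.
Result = 2 * 50 = 100

100


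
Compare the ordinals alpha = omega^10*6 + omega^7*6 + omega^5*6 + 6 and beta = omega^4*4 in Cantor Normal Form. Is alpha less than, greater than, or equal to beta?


Compare term by term from highest exponent:
alpha = omega^10*6 + omega^7*6 + omega^5*6 + 6
beta = omega^4*4
Term 1: alpha has omega^10*6, beta has omega^4*4
Term 2: alpha has omega^7*6, beta has omega^0*0
Term 3: alpha has omega^5*6, beta has omega^0*0
Term 4: alpha has omega^0*6, beta has omega^0*0
Result: alpha > beta

alpha > beta


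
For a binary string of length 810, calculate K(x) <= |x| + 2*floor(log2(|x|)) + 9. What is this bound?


floor(log2(810)) = 9
2 * 9 = 18
K(x) <= 810 + 18 + 9 = 837

837


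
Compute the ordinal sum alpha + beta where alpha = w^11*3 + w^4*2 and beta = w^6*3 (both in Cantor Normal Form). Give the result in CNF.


Ordinal addition (w^11*3 + w^4*2) + w^6*3:
alpha's leading term has exponent 11 > beta's exponent 6, so it survives.
alpha's tail term has exponent 4 < beta's exponent 6, so it is absorbed by beta.
In ordinal addition, any term followed by a strictly larger-exponent term is absorbed.
Result = w^11*3 + w^6*3

w^11*3 + w^6*3


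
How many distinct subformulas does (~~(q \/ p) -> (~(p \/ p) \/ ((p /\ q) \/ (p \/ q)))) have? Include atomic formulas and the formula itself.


Formula: (~~(q \/ p) -> (~(p \/ p) \/ ((p /\ q) \/ (p \/ q))))
Subformulas found:
  1. q
  2. p
  3. (p \/ p)
  4. (q \/ p)
  5. (p \/ q)
  6. (p /\ q)
  7. ~(q \/ p)
  8. ~(p \/ p)
  9. ~~(q \/ p)
  10. ((p /\ q) \/ (p \/ q))
  11. (~(p \/ p) \/ ((p /\ q) \/ (p \/ q)))
  12. (~~(q \/ p) -> (~(p \/ p) \/ ((p /\ q) \/ (p \/ q))))
Total distinct subformulas = 12

12


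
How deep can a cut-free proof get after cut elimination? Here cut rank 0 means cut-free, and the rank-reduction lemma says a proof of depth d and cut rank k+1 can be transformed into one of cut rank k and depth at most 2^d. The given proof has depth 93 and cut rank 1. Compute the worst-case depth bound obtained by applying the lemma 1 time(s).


Each rank reduction sends depth d to at most 2^d; cut rank r needs r reductions.
2_0(93) = 93
2_1(93) = 2^93 = 9903520314283042199192993792
Cut-free depth bound = 9903520314283042199192993792

9903520314283042199192993792


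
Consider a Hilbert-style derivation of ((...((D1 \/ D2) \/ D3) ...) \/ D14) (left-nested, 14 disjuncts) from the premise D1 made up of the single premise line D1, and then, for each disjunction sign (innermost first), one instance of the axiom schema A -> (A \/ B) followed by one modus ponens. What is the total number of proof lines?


Building the left-nested 14-ary disjunction from D1:
- 1 premise line (D1)
- 14 disjuncts means 13 disjunction signs; each needs 1 axiom instance + 1 MP = 2 lines: 2 * 13 = 26
Total = 1 + 26 = 27 lines.

27


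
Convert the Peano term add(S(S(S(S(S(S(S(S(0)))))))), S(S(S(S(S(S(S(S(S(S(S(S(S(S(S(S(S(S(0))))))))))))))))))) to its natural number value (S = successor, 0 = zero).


add(S^8(0), S^18(0)):
S^8(0) = 8
S^18(0) = 18
8 + 18 = 26

26


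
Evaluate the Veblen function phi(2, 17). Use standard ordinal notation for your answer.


phi(2, 17):
phi(2, beta) = zeta_beta (the beta-th zeta number, fixed point of epsilon).
phi(2, 17) = zeta_17

zeta_17


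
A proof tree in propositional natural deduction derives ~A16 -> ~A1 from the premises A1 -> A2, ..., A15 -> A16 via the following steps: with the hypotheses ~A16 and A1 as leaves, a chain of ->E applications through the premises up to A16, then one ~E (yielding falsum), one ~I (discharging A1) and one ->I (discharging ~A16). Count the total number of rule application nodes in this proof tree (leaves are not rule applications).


From hypothesis A1, 15 ->E steps along the 15 premises yield A16.
~E with hypothesis ~A16 gives falsum (1 node); ~I discharging A1 gives ~A1 (1 node); ->I discharging ~A16 gives the goal (1 node).
Total = 15 + 3 = 18 inference nodes.

18


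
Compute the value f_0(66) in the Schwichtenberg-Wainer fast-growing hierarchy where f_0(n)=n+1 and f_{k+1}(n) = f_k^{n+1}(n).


f_0(66) = 66 + 1 = 67

67


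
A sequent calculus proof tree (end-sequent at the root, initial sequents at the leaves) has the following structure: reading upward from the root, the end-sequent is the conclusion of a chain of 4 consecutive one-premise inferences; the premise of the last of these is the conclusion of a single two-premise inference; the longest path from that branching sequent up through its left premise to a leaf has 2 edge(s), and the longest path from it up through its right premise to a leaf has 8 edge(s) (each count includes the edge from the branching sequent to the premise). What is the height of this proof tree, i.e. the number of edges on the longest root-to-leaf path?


Longest path through the left premise: 2 edges (measured from the branching sequent)
Longest path through the right premise: 8 edges
Height of the subtree rooted at the branching sequent: max(2, 8) = 8
The branching sequent sits 4 edges above the root (the chain of one-premise inferences), so height = 8 + 4 = 12

12


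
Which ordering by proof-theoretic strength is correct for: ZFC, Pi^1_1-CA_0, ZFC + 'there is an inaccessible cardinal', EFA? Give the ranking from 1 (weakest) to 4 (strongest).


Ordering by consistency strength:
1. EFA
2. Pi^1_1-CA_0
3. ZFC
4. ZFC + 'there is an inaccessible cardinal'


ZFC=3, Pi^1_1-CA_0=2, ZFC + 'there is an inaccessible cardinal'=4, EFA=1


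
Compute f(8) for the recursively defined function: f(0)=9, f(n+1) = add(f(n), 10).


f(0) = 9
f(1) = add(f(0), 10) = add(9, 10) = 19
f(2) = add(f(1), 10) = add(19, 10) = 29
f(3) = add(f(2), 10) = add(29, 10) = 39
f(4) = add(f(3), 10) = add(39, 10) = 49
f(5) = add(f(4), 10) = add(49, 10) = 59
f(6) = add(f(5), 10) = add(59, 10) = 69
f(7) = add(f(6), 10) = add(69, 10) = 79
f(8) = add(f(7), 10) = add(79, 10) = 89


89


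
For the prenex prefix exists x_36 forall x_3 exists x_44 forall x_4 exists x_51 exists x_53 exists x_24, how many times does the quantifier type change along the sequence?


Walk the prefix and count type changes:
  position 1: exists -> forall <-- alternation
  position 2: forall -> exists <-- alternation
  position 3: exists -> forall <-- alternation
  position 4: forall -> exists <-- alternation
  position 5: exists -> exists
  position 6: exists -> exists
Total alternations = 4

4


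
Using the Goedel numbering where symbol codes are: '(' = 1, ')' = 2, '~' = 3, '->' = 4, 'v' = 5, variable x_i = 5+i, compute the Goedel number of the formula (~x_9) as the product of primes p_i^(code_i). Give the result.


Formula: (~x_9)
Symbol codes: [1, 3, 14, 2]
Primes: [2, 3, 5, 7]
p_1^1 = 2^1 = 2
p_2^3 = 3^3 = 27
p_3^14 = 5^14 = 6103515625
p_4^2 = 7^2 = 49
Product = 16149902343750

16149902343750


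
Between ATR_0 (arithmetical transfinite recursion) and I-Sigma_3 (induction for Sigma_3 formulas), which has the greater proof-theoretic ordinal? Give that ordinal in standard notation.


Proof-theoretic ordinal of ATR_0 (arithmetical transfinite recursion): Gamma_0
Proof-theoretic ordinal of I-Sigma_3 (induction for Sigma_3 formulas): omega^(omega^(omega^omega))
Comparing: omega^(omega^(omega^omega)) < Gamma_0.
The larger ordinal is Gamma_0 (from ATR_0 (arithmetical transfinite recursion)).

Gamma_0


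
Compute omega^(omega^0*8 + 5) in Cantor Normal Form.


omega^(omega^0*8 + 5):
omega^0 = 1, so the exponent is 8 + 5 = 13 (finite ordinal addition).
Result = omega^13, already a single CNF term.

omega^13


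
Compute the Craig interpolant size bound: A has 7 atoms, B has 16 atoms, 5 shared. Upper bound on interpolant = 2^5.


Shared atoms = 5
Craig interpolant size bound = 2^5
= 32

32


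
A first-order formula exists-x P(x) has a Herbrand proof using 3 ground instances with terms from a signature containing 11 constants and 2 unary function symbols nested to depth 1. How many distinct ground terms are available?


Herbrand terms by depth:
Depth 0: 11 constants
Depth 1: 22 new terms (running total: 33)
Total distinct ground terms = 33

33


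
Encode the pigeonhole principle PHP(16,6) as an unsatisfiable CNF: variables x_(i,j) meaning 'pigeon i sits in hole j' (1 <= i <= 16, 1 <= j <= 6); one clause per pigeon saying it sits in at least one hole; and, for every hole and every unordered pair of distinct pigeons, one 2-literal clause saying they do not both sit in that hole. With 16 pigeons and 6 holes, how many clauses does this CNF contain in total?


PHP(16,6): 16 pigeons, 6 holes, 16*6 = 96 variables.
- pigeon clauses: one per pigeon -> 16 clauses
- hole clauses: 6 holes * C(16,2) = 6 * 120 -> 720 clauses
Total clauses = 16 + 720 = 736

736


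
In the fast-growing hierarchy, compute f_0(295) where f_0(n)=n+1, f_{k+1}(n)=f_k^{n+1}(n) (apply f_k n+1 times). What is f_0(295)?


f_0(295) = 295 + 1 = 296

296


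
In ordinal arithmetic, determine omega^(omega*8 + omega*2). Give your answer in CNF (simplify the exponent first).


omega^(omega*8 + omega*2):
Both terms of the exponent have the same exponent 1, so they merge: omega*8 + omega*2 = omega*(8+2) = omega*10.
omega raised to a CNF ordinal is a single CNF term: Result = omega^(omega*10)

omega^(omega*10)


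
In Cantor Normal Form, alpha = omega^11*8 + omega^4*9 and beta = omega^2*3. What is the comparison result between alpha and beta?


Compare term by term from highest exponent:
alpha = omega^11*8 + omega^4*9
beta = omega^2*3
Term 1: alpha has omega^11*8, beta has omega^2*3
Term 2: alpha has omega^4*9, beta has omega^0*0
Result: alpha > beta

alpha > beta


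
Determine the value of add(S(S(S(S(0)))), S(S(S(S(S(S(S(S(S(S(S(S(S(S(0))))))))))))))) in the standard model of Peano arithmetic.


add(S^4(0), S^14(0)):
S^4(0) = 4
S^14(0) = 14
4 + 14 = 18

18


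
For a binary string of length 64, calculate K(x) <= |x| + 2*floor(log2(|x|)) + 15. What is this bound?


floor(log2(64)) = 6
2 * 6 = 12
K(x) <= 64 + 12 + 15 = 91

91


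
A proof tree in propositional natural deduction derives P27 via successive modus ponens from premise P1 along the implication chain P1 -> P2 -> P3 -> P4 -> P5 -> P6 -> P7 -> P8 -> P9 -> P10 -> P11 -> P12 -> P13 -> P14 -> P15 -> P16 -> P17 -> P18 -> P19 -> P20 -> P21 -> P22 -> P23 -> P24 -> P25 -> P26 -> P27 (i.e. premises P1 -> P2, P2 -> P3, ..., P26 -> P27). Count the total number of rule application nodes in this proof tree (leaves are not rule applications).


We have a chain: P1 -> P2 -> P3 -> P4 -> P5 -> P6 -> P7 -> P8 -> P9 -> P10 -> P11 -> P12 -> P13 -> P14 -> P15 -> P16 -> P17 -> P18 -> P19 -> P20 -> P21 -> P22 -> P23 -> P24 -> P25 -> P26 -> P27.
Each modus ponens application produces the next variable.
The chain has 27 propositions, so 27-1 = 26 modus ponens steps.
Total inference nodes = 26

26


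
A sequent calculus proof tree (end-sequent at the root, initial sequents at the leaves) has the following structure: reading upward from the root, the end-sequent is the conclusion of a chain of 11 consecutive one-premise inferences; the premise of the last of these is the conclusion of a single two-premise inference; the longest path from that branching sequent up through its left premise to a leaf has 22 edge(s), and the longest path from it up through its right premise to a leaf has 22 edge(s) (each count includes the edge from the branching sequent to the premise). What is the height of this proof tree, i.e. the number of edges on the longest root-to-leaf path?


Longest path through the left premise: 22 edges (measured from the branching sequent)
Longest path through the right premise: 22 edges
Height of the subtree rooted at the branching sequent: max(22, 22) = 22
The branching sequent sits 11 edges above the root (the chain of one-premise inferences), so height = 22 + 11 = 33

33


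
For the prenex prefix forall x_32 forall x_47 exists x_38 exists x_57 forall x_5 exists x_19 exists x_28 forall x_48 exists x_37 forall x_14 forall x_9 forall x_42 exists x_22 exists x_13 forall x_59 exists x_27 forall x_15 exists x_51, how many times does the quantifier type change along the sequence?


Walk the prefix and count type changes:
  position 1: forall -> forall
  position 2: forall -> exists <-- alternation
  position 3: exists -> exists
  position 4: exists -> forall <-- alternation
  position 5: forall -> exists <-- alternation
  position 6: exists -> exists
  position 7: exists -> forall <-- alternation
  position 8: forall -> exists <-- alternation
  position 9: exists -> forall <-- alternation
  position 10: forall -> forall
  position 11: forall -> forall
  position 12: forall -> exists <-- alternation
  position 13: exists -> exists
  position 14: exists -> forall <-- alternation
  position 15: forall -> exists <-- alternation
  position 16: exists -> forall <-- alternation
  position 17: forall -> exists <-- alternation
Total alternations = 11

11


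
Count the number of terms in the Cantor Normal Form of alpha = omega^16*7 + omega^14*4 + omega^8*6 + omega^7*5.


CNF: omega^16*7 + omega^14*4 + omega^8*6 + omega^7*5
Count the summands separated by '+':
  term 1: omega^16*7
  term 2: omega^14*4
  term 3: omega^8*6
  term 4: omega^7*5
Total terms = 4

4


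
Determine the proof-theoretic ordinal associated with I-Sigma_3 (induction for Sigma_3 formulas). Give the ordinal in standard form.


The proof-theoretic ordinal of I-Sigma_3 (induction for Sigma_3 formulas) is a standard result in ordinal analysis.
This ordinal is the supremum of order types of primitive recursive well-orderings
that the theory can prove to be well-ordered.
For I-Sigma_3 (induction for Sigma_3 formulas), the proof-theoretic ordinal is omega^(omega^(omega^omega)).

omega^(omega^(omega^omega))


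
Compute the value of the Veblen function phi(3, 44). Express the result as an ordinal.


phi(3, 44):
phi(3, beta) = eta_beta (the beta-th eta number, fixed point of zeta).
phi(3, 44) = eta_44

eta_44


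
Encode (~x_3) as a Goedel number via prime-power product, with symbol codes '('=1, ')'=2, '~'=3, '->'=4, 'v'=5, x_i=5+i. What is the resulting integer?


Formula: (~x_3)
Symbol codes: [1, 3, 8, 2]
Primes: [2, 3, 5, 7]
p_1^1 = 2^1 = 2
p_2^3 = 3^3 = 27
p_3^8 = 5^8 = 390625
p_4^2 = 7^2 = 49
Product = 1033593750

1033593750


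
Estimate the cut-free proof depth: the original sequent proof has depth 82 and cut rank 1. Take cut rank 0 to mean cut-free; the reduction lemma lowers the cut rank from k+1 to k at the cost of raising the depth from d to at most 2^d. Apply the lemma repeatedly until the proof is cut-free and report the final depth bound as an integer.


Each rank reduction sends depth d to at most 2^d; cut rank r needs r reductions.
2_0(82) = 82
2_1(82) = 2^82 = 4835703278458516698824704
Cut-free depth bound = 4835703278458516698824704

4835703278458516698824704


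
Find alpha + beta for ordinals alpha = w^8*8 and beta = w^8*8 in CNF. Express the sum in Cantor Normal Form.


Ordinal addition w^8*8 + w^8*8:
Both terms have the same exponent 8.
w^e*c + w^e*d = w^e*(c+d).
Result = w^8*(8+8) = w^8*16

w^8*16


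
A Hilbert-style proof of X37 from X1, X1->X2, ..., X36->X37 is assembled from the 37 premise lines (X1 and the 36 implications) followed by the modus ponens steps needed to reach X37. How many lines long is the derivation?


We have 37 premise lines: X1 and 36 implications.
Each implication is detached once by MP, giving 36 MP lines.
37 premise lines + 36 MP lines = 73 total lines.

73


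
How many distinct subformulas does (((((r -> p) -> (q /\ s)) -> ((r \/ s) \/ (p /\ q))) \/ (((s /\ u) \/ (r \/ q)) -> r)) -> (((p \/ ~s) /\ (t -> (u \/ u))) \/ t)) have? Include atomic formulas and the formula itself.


Formula: (((((r -> p) -> (q /\ s)) -> ((r \/ s) \/ (p /\ q))) \/ (((s /\ u) \/ (r \/ q)) -> r)) -> (((p \/ ~s) /\ (t -> (u \/ u))) \/ t))
Subformulas found:
  1. r
  2. q
  3. u
  4. s
  5. t
  6. p
  7. ~s
  8. (s /\ u)
  9. (r \/ s)
  10. (p /\ q)
  11. (r -> p)
  12. (r \/ q)
  13. (q /\ s)
  14. (u \/ u)
  15. (p \/ ~s)
  16. (t -> (u \/ u))
  17. ((r \/ s) \/ (p /\ q))
  18. ((s /\ u) \/ (r \/ q))
  19. ((r -> p) -> (q /\ s))
  20. (((s /\ u) \/ (r \/ q)) -> r)
  21. ((p \/ ~s) /\ (t -> (u \/ u)))
  22. (((p \/ ~s) /\ (t -> (u \/ u))) \/ t)
  23. (((r -> p) -> (q /\ s)) -> ((r \/ s) \/ (p /\ q)))
  24. ((((r -> p) -> (q /\ s)) -> ((r \/ s) \/ (p /\ q))) \/ (((s /\ u) \/ (r \/ q)) -> r))
  25. (((((r -> p) -> (q /\ s)) -> ((r \/ s) \/ (p /\ q))) \/ (((s /\ u) \/ (r \/ q)) -> r)) -> (((p \/ ~s) /\ (t -> (u \/ u))) \/ t))
Total distinct subformulas = 25

25


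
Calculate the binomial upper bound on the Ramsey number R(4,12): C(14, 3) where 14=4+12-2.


R(4,12) <= C(4+12-2, 4-1) = C(14, 3)
C(14, 3) = 14! / (3! * 11!)
= 364

364


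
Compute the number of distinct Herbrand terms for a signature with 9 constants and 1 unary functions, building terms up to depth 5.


Herbrand terms by depth:
Depth 0: 9 constants
Depth 1: 9 new terms (running total: 18)
Depth 2: 9 new terms (running total: 27)
Depth 3: 9 new terms (running total: 36)
Depth 4: 9 new terms (running total: 45)
Depth 5: 9 new terms (running total: 54)
Total distinct ground terms = 54

54


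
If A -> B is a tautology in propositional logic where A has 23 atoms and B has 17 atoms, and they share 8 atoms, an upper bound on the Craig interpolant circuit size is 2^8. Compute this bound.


Shared atoms = 8
Craig interpolant size bound = 2^8
= 256

256


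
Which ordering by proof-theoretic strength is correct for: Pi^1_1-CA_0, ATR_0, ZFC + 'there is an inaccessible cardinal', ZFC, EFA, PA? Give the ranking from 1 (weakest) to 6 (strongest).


Ordering by consistency strength:
1. EFA
2. PA
3. ATR_0
4. Pi^1_1-CA_0
5. ZFC
6. ZFC + 'there is an inaccessible cardinal'


Pi^1_1-CA_0=4, ATR_0=3, ZFC + 'there is an inaccessible cardinal'=6, ZFC=5, EFA=1, PA=2


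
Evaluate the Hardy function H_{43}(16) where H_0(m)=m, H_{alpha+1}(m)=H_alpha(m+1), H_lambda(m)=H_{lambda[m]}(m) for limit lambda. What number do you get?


H_43(16):
For finite ordinals k, H_k(n) = n + k (each successor step adds 1).
H_43(16) = 16 + 43 = 59

59


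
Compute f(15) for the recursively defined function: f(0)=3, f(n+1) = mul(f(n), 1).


f(0) = 3
f(1) = mul(f(0), 1) = mul(3, 1) = 3
f(2) = mul(f(1), 1) = mul(3, 1) = 3
f(3) = mul(f(2), 1) = mul(3, 1) = 3
f(4) = mul(f(3), 1) = mul(3, 1) = 3
f(5) = mul(f(4), 1) = mul(3, 1) = 3
f(6) = mul(f(5), 1) = mul(3, 1) = 3
f(7) = mul(f(6), 1) = mul(3, 1) = 3
f(8) = mul(f(7), 1) = mul(3, 1) = 3
f(9) = mul(f(8), 1) = mul(3, 1) = 3
f(10) = mul(f(9), 1) = mul(3, 1) = 3
f(11) = mul(f(10), 1) = mul(3, 1) = 3
f(12) = mul(f(11), 1) = mul(3, 1) = 3
f(13) = mul(f(12), 1) = mul(3, 1) = 3
f(14) = mul(f(13), 1) = mul(3, 1) = 3
f(15) = mul(f(14), 1) = mul(3, 1) = 3


3


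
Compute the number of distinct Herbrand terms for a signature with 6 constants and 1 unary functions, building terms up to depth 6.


Herbrand terms by depth:
Depth 0: 6 constants
Depth 1: 6 new terms (running total: 12)
Depth 2: 6 new terms (running total: 18)
Depth 3: 6 new terms (running total: 24)
Depth 4: 6 new terms (running total: 30)
Depth 5: 6 new terms (running total: 36)
Depth 6: 6 new terms (running total: 42)
Total distinct ground terms = 42

42


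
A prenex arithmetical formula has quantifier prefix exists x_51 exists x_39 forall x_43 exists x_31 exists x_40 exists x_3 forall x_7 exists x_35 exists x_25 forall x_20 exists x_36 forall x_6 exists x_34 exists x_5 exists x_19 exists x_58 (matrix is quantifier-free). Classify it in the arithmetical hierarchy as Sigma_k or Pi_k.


Leading quantifier is exists, so the class is Sigma.
Number of quantifier blocks = alternations + 1 = 8 + 1 = 9.
Classification: Sigma_9

Sigma_9
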